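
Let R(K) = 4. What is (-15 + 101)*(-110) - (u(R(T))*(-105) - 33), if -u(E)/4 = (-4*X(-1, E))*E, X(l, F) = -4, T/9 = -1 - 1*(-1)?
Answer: -36307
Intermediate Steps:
T = 0 (T = 9*(-1 - 1*(-1)) = 9*(-1 + 1) = 9*0 = 0)
u(E) = -64*E (u(E) = -4*(-4*(-4))*E = -64*E)
(-15 + 101)*(-110) - (u(R(T))*(-105) - 33) = (-15 + 101)*(-110) - (-64*4*(-105) - 33) = 86*(-110) - (-256*(-105) - 33) = -9460 - (26880 - 33) = -9460 - 1*26847 = -9460 - 26847 = -36307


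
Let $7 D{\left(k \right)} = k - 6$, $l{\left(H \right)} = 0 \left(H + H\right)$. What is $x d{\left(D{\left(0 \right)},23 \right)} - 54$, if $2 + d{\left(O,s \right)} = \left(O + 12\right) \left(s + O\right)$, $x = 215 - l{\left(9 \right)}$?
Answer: $\frac{2575634}{49} \approx 52564.0$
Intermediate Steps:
$l{\left(H \right)} = 0$ ($l{\left(H \right)} = 0 \cdot 2 H = 0$)
$D{\left(k \right)} = - \frac{6}{7} + \frac{k}{7}$ ($D{\left(k \right)} = \frac{k - 6}{7} = \frac{-6 + k}{7} = - \frac{6}{7} + \frac{k}{7}$)
$x = 215$ ($x = 215 - 0 = 215 + 0 = 215$)
$d{\left(O,s \right)} = -2 + \left(12 + O\right) \left(O + s\right)$ ($d{\left(O,s \right)} = -2 + \left(O + 12\right) \left(s + O\right) = -2 + \left(12 + O\right) \left(O + s\right)$)
$x d{\left(D{\left(0 \right)},23 \right)} - 54 = 215 \left(-2 + \left(- \frac{6}{7} + \frac{1}{7} \cdot 0\right)^{2} + 12 \left(- \frac{6}{7} + \frac{1}{7} \cdot 0\right) + 12 \cdot 23 + \left(- \frac{6}{7} + \frac{1}{7} \cdot 0\right) 23\right) - 54 = 215 \left(-2 + \left(- \frac{6}{7} + 0\right)^{2} + 12 \left(- \frac{6}{7} + 0\right) + 276 + \left(- \frac{6}{7} + 0\right) 23\right) - 54 = 215 \left(-2 + \left(- \frac{6}{7}\right)^{2} + 12 \left(- \frac{6}{7}\right) + 276 - \frac{138}{7}\right) - 54 = 215 \left(-2 + \frac{36}{49} - \frac{72}{7} + 276 - \frac{138}{7}\right) - 54 = 215 \cdot \frac{11992}{49} - 54 = \frac{2578280}{49} - 54 = \frac{2575634}{49}$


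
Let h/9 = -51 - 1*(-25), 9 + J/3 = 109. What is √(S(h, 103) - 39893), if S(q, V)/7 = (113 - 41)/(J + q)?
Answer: I*√4826129/11 ≈ 199.71*I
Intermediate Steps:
J = 300 (J = -27 + 3*109 = -27 + 327 = 300)
h = -234 (h = 9*(-51 - 1*(-25)) = 9*(-51 + 25) = 9*(-26) = -234)
S(q, V) = 504/(300 + q) (S(q, V) = 7*((113 - 41)/(300 + q)) = 7*(72/(300 + q)) = 504/(300 + q))
√(S(h, 103) - 39893) = √(504/(300 - 234) - 39893) = √(504/66 - 39893) = √(504*(1/66) - 39893) = √(84/11 - 39893) = √(-438739/11) = I*√4826129/11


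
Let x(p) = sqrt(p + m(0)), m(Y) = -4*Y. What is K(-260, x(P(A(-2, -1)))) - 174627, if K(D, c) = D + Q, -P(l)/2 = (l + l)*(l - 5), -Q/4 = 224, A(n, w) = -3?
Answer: -175783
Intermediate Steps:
Q = -896 (Q = -4*224 = -896)
P(l) = -4*l*(-5 + l) (P(l) = -2*(l + l)*(l - 5) = -2*2*l*(-5 + l) = -4*l*(-5 + l))
x(p) = sqrt(p) (x(p) = sqrt(p - 4*0) = sqrt(p + 0) = sqrt(p))
K(D, c) = -896 + D (K(D, c) = D - 896 = -896 + D)
K(-260, x(P(A(-2, -1)))) - 174627 = (-896 - 260) - 174627 = -1156 - 174627 = -175783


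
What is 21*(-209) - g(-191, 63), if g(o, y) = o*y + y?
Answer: 7581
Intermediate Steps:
g(o, y) = y + o*y
21*(-209) - g(-191, 63) = 21*(-209) - 63*(1 - 191) = -4389 - 63*(-190) = -4389 - 1*(-11970) = -4389 + 11970 = 7581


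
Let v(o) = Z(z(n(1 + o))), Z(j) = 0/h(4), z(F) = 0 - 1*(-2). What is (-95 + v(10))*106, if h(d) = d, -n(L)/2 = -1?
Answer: -10070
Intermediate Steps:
n(L) = 2 (n(L) = -2*(-1) = 2)
z(F) = 2 (z(F) = 0 + 2 = 2)
Z(j) = 0 (Z(j) = 0/4 = 0*(¼) = 0)
v(o) = 0
(-95 + v(10))*106 = (-95 + 0)*106 = -95*106 = -10070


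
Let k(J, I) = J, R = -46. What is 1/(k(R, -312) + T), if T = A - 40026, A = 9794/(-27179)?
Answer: -27179/1089126682 ≈ -2.4955e-5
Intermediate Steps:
A = -9794/27179 (A = 9794*(-1/27179) = -9794/27179 ≈ -0.36035)
T = -1087876448/27179 (T = -9794/27179 - 40026 = -1087876448/27179 ≈ -40026.)
1/(k(R, -312) + T) = 1/(-46 - 1087876448/27179) = 1/(-1089126682/27179) = -27179/1089126682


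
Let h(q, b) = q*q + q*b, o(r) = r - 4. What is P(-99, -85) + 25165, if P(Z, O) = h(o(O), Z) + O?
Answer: 41812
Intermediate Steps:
o(r) = -4 + r
h(q, b) = q² + b*q
P(Z, O) = O + (-4 + O)*(-4 + O + Z) (P(Z, O) = (-4 + O)*(Z + (-4 + O)) + O = (-4 + O)*(-4 + O + Z) + O = O + (-4 + O)*(-4 + O + Z))
P(-99, -85) + 25165 = (-85 + (-4 - 85)*(-4 - 85 - 99)) + 25165 = (-85 - 89*(-188)) + 25165 = (-85 + 16732) + 25165 = 16647 + 25165 = 41812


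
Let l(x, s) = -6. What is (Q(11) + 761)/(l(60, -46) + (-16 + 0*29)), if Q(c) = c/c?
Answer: -381/11 ≈ -34.636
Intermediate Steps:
Q(c) = 1
(Q(11) + 761)/(l(60, -46) + (-16 + 0*29)) = (1 + 761)/(-6 + (-16 + 0*29)) = 762/(-6 + (-16 + 0)) = 762/(-6 - 16) = 762/(-22) = 762*(-1/22) = -381/11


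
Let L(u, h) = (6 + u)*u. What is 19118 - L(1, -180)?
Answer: 19111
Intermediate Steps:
L(u, h) = u*(6 + u)
19118 - L(1, -180) = 19118 - (6 + 1) = 19118 - 7 = 19111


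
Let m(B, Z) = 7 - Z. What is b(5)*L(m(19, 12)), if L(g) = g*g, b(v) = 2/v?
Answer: 10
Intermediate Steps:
L(g) = g**2
b(5)*L(m(19, 12)) = (2/5)*(7 - 1*12)**2 = (2*(1/5))*(7 - 12)**2 = (2/5)*(-5)**2 = (2/5)*25 = 10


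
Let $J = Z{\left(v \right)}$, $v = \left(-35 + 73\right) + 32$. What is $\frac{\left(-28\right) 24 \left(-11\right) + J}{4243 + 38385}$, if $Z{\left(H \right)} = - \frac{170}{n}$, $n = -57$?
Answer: $\frac{210757}{1214898} \approx 0.17348$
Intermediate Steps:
$v = 70$ ($v = 38 + 32 = 70$)
$Z{\left(H \right)} = \frac{170}{57}$ ($Z{\left(H \right)} = - \frac{170}{-57} = \left(-170\right) \left(- \frac{1}{57}\right) = \frac{170}{57}$)
$J = \frac{170}{57} \approx 2.9825$
$\frac{\left(-28\right) 24 \left(-11\right) + J}{4243 + 38385} = \frac{\left(-28\right) 24 \left(-11\right) + \frac{170}{57}}{4243 + 38385} = \frac{\left(-672\right) \left(-11\right) + \frac{170}{57}}{42628} = \left(7392 + \frac{170}{57}\right) \frac{1}{42628} = \frac{421514}{57} \cdot \frac{1}{42628} = \frac{210757}{1214898}$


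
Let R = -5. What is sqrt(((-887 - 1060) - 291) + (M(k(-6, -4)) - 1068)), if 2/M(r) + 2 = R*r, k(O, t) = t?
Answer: I*sqrt(29753)/3 ≈ 57.497*I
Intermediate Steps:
M(r) = 2/(-2 - 5*r)
sqrt(((-887 - 1060) - 291) + (M(k(-6, -4)) - 1068)) = sqrt(((-887 - 1060) - 291) + (-2/(2 + 5*(-4)) - 1068)) = sqrt((-1947 - 291) + (-2/(2 - 20) - 1068)) = sqrt(-2238 + (-2/(-18) - 1068)) = sqrt(-2238 + (-2*(-1/18) - 1068)) = sqrt(-2238 + (1/9 - 1068)) = sqrt(-2238 - 9611/9) = sqrt(-29753/9) = I*sqrt(29753)/3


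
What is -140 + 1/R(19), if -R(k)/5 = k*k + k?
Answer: -266001/1900 ≈ -140.00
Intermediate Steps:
R(k) = -5*k - 5*k² (R(k) = -5*(k*k + k) = -5*(k² + k) = -5*(k + k²) = -5*k - 5*k²)
-140 + 1/R(19) = -140 + 1/(-5*19*(1 + 19)) = -140 + 1/(-5*19*20) = -140 + 1/(-1900) = -140 - 1/1900 = -266001/1900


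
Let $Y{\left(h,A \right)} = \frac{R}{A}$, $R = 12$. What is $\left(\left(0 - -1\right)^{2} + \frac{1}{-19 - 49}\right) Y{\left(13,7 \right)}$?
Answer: $\frac{201}{119} \approx 1.6891$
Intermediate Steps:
$Y{\left(h,A \right)} = \frac{12}{A}$
$\left(\left(0 - -1\right)^{2} + \frac{1}{-19 - 49}\right) Y{\left(13,7 \right)} = \left(\left(0 - -1\right)^{2} + \frac{1}{-19 - 49}\right) \frac{12}{7} = \left(\left(0 + 1\right)^{2} + \frac{1}{-68}\right) 12 \cdot \frac{1}{7} = \left(1^{2} - \frac{1}{68}\right) \frac{12}{7} = \left(1 - \frac{1}{68}\right) \frac{12}{7} = \frac{67}{68} \cdot \frac{12}{7} = \frac{201}{119}$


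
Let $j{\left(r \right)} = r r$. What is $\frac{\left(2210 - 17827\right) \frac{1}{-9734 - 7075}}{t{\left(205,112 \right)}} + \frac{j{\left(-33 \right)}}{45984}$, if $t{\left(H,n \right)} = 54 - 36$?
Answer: $\frac{174603691}{2318835168} \approx 0.075298$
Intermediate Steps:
$j{\left(r \right)} = r^{2}$
$t{\left(H,n \right)} = 18$ ($t{\left(H,n \right)} = 54 - 36 = 18$)
$\frac{\left(2210 - 17827\right) \frac{1}{-9734 - 7075}}{t{\left(205,112 \right)}} + \frac{j{\left(-33 \right)}}{45984} = \frac{\left(2210 - 17827\right) \frac{1}{-9734 - 7075}}{18} + \frac{\left(-33\right)^{2}}{45984} = - \frac{15617}{-16809} \cdot \frac{1}{18} + 1089 \cdot \frac{1}{45984} = \left(-15617\right) \left(- \frac{1}{16809}\right) \frac{1}{18} + \frac{363}{15328} = \frac{15617}{16809} \cdot \frac{1}{18} + \frac{363}{15328} = \frac{15617}{302562} + \frac{363}{15328} = \frac{174603691}{2318835168}$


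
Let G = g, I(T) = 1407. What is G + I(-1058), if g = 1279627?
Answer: 1281034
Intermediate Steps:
G = 1279627
G + I(-1058) = 1279627 + 1407 = 1281034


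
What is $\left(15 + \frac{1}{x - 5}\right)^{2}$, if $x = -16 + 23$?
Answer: $\frac{961}{4} \approx 240.25$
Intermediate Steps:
$x = 7$
$\left(15 + \frac{1}{x - 5}\right)^{2} = \left(15 + \frac{1}{7 - 5}\right)^{2} = \left(15 + \frac{1}{2}\right)^{2} = \left(\frac{31}{2}\right)^{2} = \frac{961}{4}$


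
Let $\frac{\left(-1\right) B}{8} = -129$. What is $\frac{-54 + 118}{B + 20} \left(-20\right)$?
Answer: $- \frac{320}{263} \approx -1.2167$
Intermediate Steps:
$B = 1032$ ($B = \left(-8\right) \left(-129\right) = 1032$)
$\frac{-54 + 118}{B + 20} \left(-20\right) = \frac{-54 + 118}{1032 + 20} \left(-20\right) = \frac{64}{1052} \left(-20\right) = 64 \cdot \frac{1}{1052} \left(-20\right) = \frac{16}{263} \left(-20\right) = - \frac{320}{263}$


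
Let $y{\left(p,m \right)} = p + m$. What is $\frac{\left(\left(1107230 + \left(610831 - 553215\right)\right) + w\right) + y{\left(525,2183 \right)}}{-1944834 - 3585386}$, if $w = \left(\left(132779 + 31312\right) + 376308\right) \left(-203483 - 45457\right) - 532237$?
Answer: $\frac{134526291743}{5530220} \approx 24326.0$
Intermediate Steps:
$y{\left(p,m \right)} = m + p$
$w = -134527459297$ ($w = \left(164091 + 376308\right) \left(-248940\right) - 532237 = 540399 \left(-248940\right) - 532237 = -134526927060 - 532237 = -134527459297$)
$\frac{\left(\left(1107230 + \left(610831 - 553215\right)\right) + w\right) + y{\left(525,2183 \right)}}{-1944834 - 3585386} = \frac{\left(\left(1107230 + \left(610831 - 553215\right)\right) - 134527459297\right) + \left(2183 + 525\right)}{-1944834 - 3585386} = \frac{\left(\left(1107230 + \left(610831 - 553215\right)\right) - 134527459297\right) + 2708}{-5530220} = \left(\left(\left(1107230 + 57616\right) - 134527459297\right) + 2708\right) \left(- \frac{1}{5530220}\right) = \left(\left(1164846 - 134527459297\right) + 2708\right) \left(- \frac{1}{5530220}\right) = \left(-134526294451 + 2708\right) \left(- \frac{1}{5530220}\right) = \left(-134526291743\right) \left(- \frac{1}{5530220}\right) = \frac{134526291743}{5530220}$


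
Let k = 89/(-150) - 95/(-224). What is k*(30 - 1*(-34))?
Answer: -5686/525 ≈ -10.830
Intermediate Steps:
k = -2843/16800 (k = 89*(-1/150) - 95*(-1/224) = -89/150 + 95/224 = -2843/16800 ≈ -0.16923)
k*(30 - 1*(-34)) = -2843*(30 - 1*(-34))/16800 = -2843*(30 + 34)/16800 = -2843/16800*64 = -5686/525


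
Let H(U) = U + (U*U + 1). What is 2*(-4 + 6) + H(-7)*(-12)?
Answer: -512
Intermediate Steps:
H(U) = 1 + U + U² (H(U) = U + (U² + 1) = U + (1 + U²) = 1 + U + U²)
2*(-4 + 6) + H(-7)*(-12) = 2*(-4 + 6) + (1 - 7 + (-7)²)*(-12) = 2*2 + (1 - 7 + 49)*(-12) = 4 + 43*(-12) = 4 - 516 = -512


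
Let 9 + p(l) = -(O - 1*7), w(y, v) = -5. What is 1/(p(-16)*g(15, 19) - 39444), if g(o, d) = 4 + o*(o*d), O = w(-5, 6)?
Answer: -1/26607 ≈ -3.7584e-5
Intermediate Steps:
O = -5
p(l) = 3 (p(l) = -9 - (-5 - 1*7) = -9 - (-5 - 7) = -9 - 1*(-12) = -9 + 12 = 3)
g(o, d) = 4 + d*o² (g(o, d) = 4 + o*(d*o) = 4 + d*o²)
1/(p(-16)*g(15, 19) - 39444) = 1/(3*(4 + 19*15²) - 39444) = 1/(3*(4 + 19*225) - 39444) = 1/(3*(4 + 4275) - 39444) = 1/(3*4279 - 39444) = 1/(12837 - 39444) = 1/(-26607) = -1/26607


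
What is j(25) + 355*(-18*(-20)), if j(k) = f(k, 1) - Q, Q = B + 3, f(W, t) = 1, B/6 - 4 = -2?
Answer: 127786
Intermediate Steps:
B = 12 (B = 24 + 6*(-2) = 24 - 12 = 12)
Q = 15 (Q = 12 + 3 = 15)
j(k) = -14 (j(k) = 1 - 1*15 = 1 - 15 = -14)
j(25) + 355*(-18*(-20)) = -14 + 355*(-18*(-20)) = -14 + 355*360 = -14 + 127800 = 127786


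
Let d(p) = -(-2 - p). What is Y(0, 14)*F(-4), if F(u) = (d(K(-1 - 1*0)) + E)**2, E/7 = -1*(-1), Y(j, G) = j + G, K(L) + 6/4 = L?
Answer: 1183/2 ≈ 591.50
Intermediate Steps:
K(L) = -3/2 + L
Y(j, G) = G + j
d(p) = 2 + p
E = 7 (E = 7*(-1*(-1)) = 7*1 = 7)
F(u) = 169/4 (F(u) = ((2 + (-3/2 + (-1 - 1*0))) + 7)**2 = ((2 + (-3/2 + (-1 + 0))) + 7)**2 = ((2 + (-3/2 - 1)) + 7)**2 = ((2 - 5/2) + 7)**2 = (-1/2 + 7)**2 = (13/2)**2 = 169/4)
Y(0, 14)*F(-4) = (14 + 0)*(169/4) = 14*(169/4) = 1183/2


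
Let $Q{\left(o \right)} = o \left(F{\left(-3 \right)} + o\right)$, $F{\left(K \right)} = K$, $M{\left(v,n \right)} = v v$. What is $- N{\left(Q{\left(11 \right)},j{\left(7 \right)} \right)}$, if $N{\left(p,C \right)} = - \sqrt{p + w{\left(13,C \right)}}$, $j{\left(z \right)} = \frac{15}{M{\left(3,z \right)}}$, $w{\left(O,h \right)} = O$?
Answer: $\sqrt{101} \approx 10.05$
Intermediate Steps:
$M{\left(v,n \right)} = v^{2}$
$Q{\left(o \right)} = o \left(-3 + o\right)$
$j{\left(z \right)} = \frac{5}{3}$ ($j{\left(z \right)} = \frac{15}{3^{2}} = \frac{15}{9} = 15 \cdot \frac{1}{9} = \frac{5}{3}$)
$N{\left(p,C \right)} = - \sqrt{13 + p}$ ($N{\left(p,C \right)} = - \sqrt{p + 13} = - \sqrt{13 + p}$)
$- N{\left(Q{\left(11 \right)},j{\left(7 \right)} \right)} = - \left(-1\right) \sqrt{13 + 11 \left(-3 + 11\right)} = - \left(-1\right) \sqrt{13 + 11 \cdot 8} = - \left(-1\right) \sqrt{13 + 88} = - \left(-1\right) \sqrt{101} = \sqrt{101}$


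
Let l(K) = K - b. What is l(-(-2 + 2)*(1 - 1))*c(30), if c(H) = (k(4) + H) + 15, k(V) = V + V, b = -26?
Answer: 1378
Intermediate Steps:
k(V) = 2*V
c(H) = 23 + H (c(H) = (2*4 + H) + 15 = (8 + H) + 15 = 23 + H)
l(K) = 26 + K (l(K) = K - 1*(-26) = K + 26 = 26 + K)
l(-(-2 + 2)*(1 - 1))*c(30) = (26 - (-2 + 2)*(1 - 1))*(23 + 30) = (26 - 0*0)*53 = (26 - 1*0)*53 = (26 + 0)*53 = 26*53 = 1378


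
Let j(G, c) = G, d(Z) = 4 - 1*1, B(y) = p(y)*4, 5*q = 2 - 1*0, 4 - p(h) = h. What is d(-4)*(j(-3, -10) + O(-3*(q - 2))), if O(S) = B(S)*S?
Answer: -1377/25 ≈ -55.080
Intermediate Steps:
p(h) = 4 - h
q = ⅖ (q = (2 - 1*0)/5 = (2 + 0)/5 = (⅕)*2 = ⅖ ≈ 0.40000)
B(y) = 16 - 4*y (B(y) = (4 - y)*4 = 16 - 4*y)
d(Z) = 3 (d(Z) = 4 - 1 = 3)
O(S) = S*(16 - 4*S) (O(S) = (16 - 4*S)*S = S*(16 - 4*S))
d(-4)*(j(-3, -10) + O(-3*(q - 2))) = 3*(-3 + 4*(-3*(⅖ - 2))*(4 - (-3)*(⅖ - 2))) = 3*(-3 + 4*(-3*(-8/5))*(4 - (-3)*(-8)/5)) = 3*(-3 + 4*(24/5)*(4 - 1*24/5)) = 3*(-3 + 4*(24/5)*(4 - 24/5)) = 3*(-3 + 4*(24/5)*(-⅘)) = 3*(-3 - 384/25) = 3*(-459/25) = -1377/25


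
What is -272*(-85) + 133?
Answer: 23253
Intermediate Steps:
-272*(-85) + 133 = 23120 + 133 = 23253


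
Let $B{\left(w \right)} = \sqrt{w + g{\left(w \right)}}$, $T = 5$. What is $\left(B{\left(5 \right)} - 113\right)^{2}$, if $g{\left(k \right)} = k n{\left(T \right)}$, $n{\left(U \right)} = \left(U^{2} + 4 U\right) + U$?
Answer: $\left(113 - \sqrt{255}\right)^{2} \approx 9415.1$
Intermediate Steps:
$n{\left(U \right)} = U^{2} + 5 U$
$g{\left(k \right)} = 50 k$ ($g{\left(k \right)} = k 5 \left(5 + 5\right) = k 5 \cdot 10 = k 50 = 50 k$)
$B{\left(w \right)} = \sqrt{51} \sqrt{w}$ ($B{\left(w \right)} = \sqrt{w + 50 w} = \sqrt{51 w} = \sqrt{51} \sqrt{w}$)
$\left(B{\left(5 \right)} - 113\right)^{2} = \left(\sqrt{51} \sqrt{5} - 113\right)^{2} = \left(\sqrt{255} - 113\right)^{2} = \left(-113 + \sqrt{255}\right)^{2}$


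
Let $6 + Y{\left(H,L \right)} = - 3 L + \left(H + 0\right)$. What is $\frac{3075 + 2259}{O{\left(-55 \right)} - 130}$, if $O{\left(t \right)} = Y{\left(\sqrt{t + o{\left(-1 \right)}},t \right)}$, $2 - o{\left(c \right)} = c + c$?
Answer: $\frac{77343}{446} - \frac{2667 i \sqrt{51}}{446} \approx 173.41 - 42.704 i$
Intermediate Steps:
$o{\left(c \right)} = 2 - 2 c$ ($o{\left(c \right)} = 2 - \left(c + c\right) = 2 - 2 c$)
$Y{\left(H,L \right)} = -6 + H - 3 L$ ($Y{\left(H,L \right)} = -6 + \left(- 3 L + \left(H + 0\right)\right) = -6 + \left(- 3 L + H\right) = -6 + \left(H - 3 L\right) = -6 + H - 3 L$)
$O{\left(t \right)} = -6 + \sqrt{4 + t} - 3 t$ ($O{\left(t \right)} = -6 + \sqrt{t + \left(2 - -2\right)} - 3 t = -6 + \sqrt{t + \left(2 + 2\right)} - 3 t = -6 + \sqrt{t + 4} - 3 t = -6 + \sqrt{4 + t} - 3 t$)
$\frac{3075 + 2259}{O{\left(-55 \right)} - 130} = \frac{3075 + 2259}{\left(-6 + \sqrt{4 - 55} - -165\right) - 130} = \frac{5334}{\left(-6 + \sqrt{-51} + 165\right) - 130} = \frac{5334}{\left(-6 + i \sqrt{51} + 165\right) - 130} = \frac{5334}{\left(159 + i \sqrt{51}\right) - 130} = \frac{5334}{29 + i \sqrt{51}}$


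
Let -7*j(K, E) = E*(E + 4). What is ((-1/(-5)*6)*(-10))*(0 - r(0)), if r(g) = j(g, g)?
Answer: 0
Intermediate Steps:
j(K, E) = -E*(4 + E)/7 (j(K, E) = -E*(E + 4)/7 = -E*(4 + E)/7)
r(g) = -g*(4 + g)/7
((-1/(-5)*6)*(-10))*(0 - r(0)) = ((-1/(-5)*6)*(-10))*(0 - (-1)*0*(4 + 0)/7) = ((-1*(-⅕)*6)*(-10))*(0 - (-1)*0*4/7) = (((⅕)*6)*(-10))*(0 - 1*0) = ((6/5)*(-10))*(0 + 0) = -12*0 = 0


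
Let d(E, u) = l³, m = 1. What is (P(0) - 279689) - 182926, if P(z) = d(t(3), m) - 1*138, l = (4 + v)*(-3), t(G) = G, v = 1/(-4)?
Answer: -29707317/64 ≈ -4.6418e+5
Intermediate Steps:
v = -¼ ≈ -0.25000
l = -45/4 (l = (4 - ¼)*(-3) = (15/4)*(-3) = -45/4 ≈ -11.250)
d(E, u) = -91125/64 (d(E, u) = (-45/4)³ = -91125/64)
P(z) = -99957/64 (P(z) = -91125/64 - 1*138 = -91125/64 - 138 = -99957/64)
(P(0) - 279689) - 182926 = (-99957/64 - 279689) - 182926 = -18000053/64 - 182926 = -29707317/64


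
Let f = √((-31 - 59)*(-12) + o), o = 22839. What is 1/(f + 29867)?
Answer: 29867/892013770 - √23919/892013770 ≈ 3.3309e-5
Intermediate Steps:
f = √23919 (f = √((-31 - 59)*(-12) + 22839) = √(-90*(-12) + 22839) = √(1080 + 22839) = √23919 ≈ 154.66)
1/(f + 29867) = 1/(√23919 + 29867) = 1/(29867 + √23919)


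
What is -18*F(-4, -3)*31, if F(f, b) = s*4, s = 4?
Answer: -8928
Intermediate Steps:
F(f, b) = 16 (F(f, b) = 4*4 = 16)
-18*F(-4, -3)*31 = -18*16*31 = -288*31 = -8928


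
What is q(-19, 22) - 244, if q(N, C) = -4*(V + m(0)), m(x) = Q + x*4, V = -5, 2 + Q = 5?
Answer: -236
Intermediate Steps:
Q = 3 (Q = -2 + 5 = 3)
m(x) = 3 + 4*x (m(x) = 3 + x*4 = 3 + 4*x)
q(N, C) = 8 (q(N, C) = -4*(-5 + (3 + 4*0)) = -4*(-5 + (3 + 0)) = -4*(-5 + 3) = -4*(-2) = 8)
q(-19, 22) - 244 = 8 - 244 = -236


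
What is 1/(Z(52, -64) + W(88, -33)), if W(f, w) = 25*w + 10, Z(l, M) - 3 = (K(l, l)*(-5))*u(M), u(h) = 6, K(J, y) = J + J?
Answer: -1/3932 ≈ -0.00025432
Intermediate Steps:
K(J, y) = 2*J
Z(l, M) = 3 - 60*l (Z(l, M) = 3 + ((2*l)*(-5))*6 = 3 - 10*l*6 = 3 - 60*l)
W(f, w) = 10 + 25*w
1/(Z(52, -64) + W(88, -33)) = 1/((3 - 60*52) + (10 + 25*(-33))) = 1/((3 - 3120) + (10 - 825)) = 1/(-3117 - 815) = 1/(-3932) = -1/3932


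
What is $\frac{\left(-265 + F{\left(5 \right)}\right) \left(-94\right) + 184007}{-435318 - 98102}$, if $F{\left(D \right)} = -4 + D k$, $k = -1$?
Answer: $- \frac{209763}{533420} \approx -0.39324$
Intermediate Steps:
$F{\left(D \right)} = -4 - D$ ($F{\left(D \right)} = -4 + D \left(-1\right) = -4 - D$)
$\frac{\left(-265 + F{\left(5 \right)}\right) \left(-94\right) + 184007}{-435318 - 98102} = \frac{\left(-265 - 9\right) \left(-94\right) + 184007}{-435318 - 98102} = \frac{\left(-265 - 9\right) \left(-94\right) + 184007}{-533420} = \left(\left(-265 - 9\right) \left(-94\right) + 184007\right) \left(- \frac{1}{533420}\right) = \left(\left(-274\right) \left(-94\right) + 184007\right) \left(- \frac{1}{533420}\right) = \left(25756 + 184007\right) \left(- \frac{1}{533420}\right) = 209763 \left(- \frac{1}{533420}\right) = - \frac{209763}{533420}$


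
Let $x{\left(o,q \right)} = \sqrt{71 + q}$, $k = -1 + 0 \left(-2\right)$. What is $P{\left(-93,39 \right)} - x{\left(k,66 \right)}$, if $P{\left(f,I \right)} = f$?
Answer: $-93 - \sqrt{137} \approx -104.7$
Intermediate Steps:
$k = -1$ ($k = -1 + 0 = -1$)
$P{\left(-93,39 \right)} - x{\left(k,66 \right)} = -93 - \sqrt{71 + 66} = -93 - \sqrt{137}$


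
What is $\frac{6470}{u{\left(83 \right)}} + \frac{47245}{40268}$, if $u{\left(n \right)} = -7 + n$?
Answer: $\frac{66031145}{765092} \approx 86.305$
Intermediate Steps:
$\frac{6470}{u{\left(83 \right)}} + \frac{47245}{40268} = \frac{6470}{-7 + 83} + \frac{47245}{40268} = \frac{6470}{76} + 47245 \cdot \frac{1}{40268} = 6470 \cdot \frac{1}{76} + \frac{47245}{40268} = \frac{3235}{38} + \frac{47245}{40268} = \frac{66031145}{765092}$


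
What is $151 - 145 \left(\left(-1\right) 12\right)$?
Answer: $1891$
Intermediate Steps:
$151 - 145 \left(\left(-1\right) 12\right) = 151 - -1740 = 151 + 1740 = 1891$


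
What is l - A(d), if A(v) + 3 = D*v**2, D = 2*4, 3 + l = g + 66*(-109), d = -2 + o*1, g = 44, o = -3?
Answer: -7350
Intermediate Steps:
d = -5 (d = -2 - 3*1 = -2 - 3 = -5)
l = -7153 (l = -3 + (44 + 66*(-109)) = -3 + (44 - 7194) = -3 - 7150 = -7153)
D = 8
A(v) = -3 + 8*v**2
l - A(d) = -7153 - (-3 + 8*(-5)**2) = -7153 - (-3 + 8*25) = -7153 - (-3 + 200) = -7153 - 1*197 = -7153 - 197 = -7350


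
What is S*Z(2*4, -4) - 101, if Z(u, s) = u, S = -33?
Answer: -365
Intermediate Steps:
S*Z(2*4, -4) - 101 = -66*4 - 101 = -33*8 - 101 = -264 - 101 = -365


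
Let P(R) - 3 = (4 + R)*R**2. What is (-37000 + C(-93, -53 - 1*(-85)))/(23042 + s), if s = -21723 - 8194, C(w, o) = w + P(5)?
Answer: 7373/1375 ≈ 5.3622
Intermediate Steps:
P(R) = 3 + R**2*(4 + R) (P(R) = 3 + (4 + R)*R**2 = 3 + R**2*(4 + R))
C(w, o) = 228 + w (C(w, o) = w + (3 + 5**3 + 4*5**2) = w + (3 + 125 + 4*25) = w + (3 + 125 + 100) = w + 228 = 228 + w)
s = -29917
(-37000 + C(-93, -53 - 1*(-85)))/(23042 + s) = (-37000 + (228 - 93))/(23042 - 29917) = (-37000 + 135)/(-6875) = -36865*(-1/6875) = 7373/1375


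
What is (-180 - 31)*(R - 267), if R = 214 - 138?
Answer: 40301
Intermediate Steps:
R = 76
(-180 - 31)*(R - 267) = (-180 - 31)*(76 - 267) = -211*(-191) = 40301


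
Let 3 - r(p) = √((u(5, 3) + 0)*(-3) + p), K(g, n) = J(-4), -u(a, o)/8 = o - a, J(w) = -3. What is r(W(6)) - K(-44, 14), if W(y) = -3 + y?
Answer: 6 - 3*I*√5 ≈ 6.0 - 6.7082*I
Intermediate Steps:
u(a, o) = -8*o + 8*a (u(a, o) = -8*(o - a) = -8*o + 8*a)
K(g, n) = -3
r(p) = 3 - √(-48 + p) (r(p) = 3 - √(((-8*3 + 8*5) + 0)*(-3) + p) = 3 - √(((-24 + 40) + 0)*(-3) + p) = 3 - √((16 + 0)*(-3) + p) = 3 - √(16*(-3) + p) = 3 - √(-48 + p))
r(W(6)) - K(-44, 14) = (3 - √(-48 + (-3 + 6))) - 1*(-3) = (3 - √(-48 + 3)) + 3 = (3 - √(-45)) + 3 = (3 - 3*I*√5) + 3 = 6 - 3*I*√5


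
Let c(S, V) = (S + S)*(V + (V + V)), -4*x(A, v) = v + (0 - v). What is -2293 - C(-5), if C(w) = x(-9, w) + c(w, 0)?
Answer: -2293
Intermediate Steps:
x(A, v) = 0 (x(A, v) = -(v + (0 - v))/4 = -(v - v)/4 = -¼*0 = 0)
c(S, V) = 6*S*V (c(S, V) = (2*S)*(V + 2*V) = (2*S)*(3*V) = 6*S*V)
C(w) = 0 (C(w) = 0 + 6*w*0 = 0 + 0 = 0)
-2293 - C(-5) = -2293 - 1*0 = -2293 + 0 = -2293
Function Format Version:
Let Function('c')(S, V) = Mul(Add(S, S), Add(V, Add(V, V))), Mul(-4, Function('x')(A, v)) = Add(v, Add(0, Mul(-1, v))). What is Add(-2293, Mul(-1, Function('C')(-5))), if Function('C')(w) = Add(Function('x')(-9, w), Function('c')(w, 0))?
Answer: -2293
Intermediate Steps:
Function('x')(A, v) = 0 (Function('x')(A, v) = Mul(Rational(-1, 4), Add(v, Add(0, Mul(-1, v)))) = Mul(Rational(-1, 4), Add(v, Mul(-1, v))) = Mul(Rational(-1, 4), 0) = 0)
Function('c')(S, V) = Mul(6, S, V) (Function('c')(S, V) = Mul(Mul(2, S), Add(V, Mul(2, V))) = Mul(Mul(2, S), Mul(3, V)) = Mul(6, S, V))
Function('C')(w) = 0 (Function('C')(w) = Add(0, Mul(6, w, 0)) = Add(0, 0) = 0)
Add(-2293, Mul(-1, Function('C')(-5))) = Add(-2293, Mul(-1, 0)) = Add(-2293, 0) = -2293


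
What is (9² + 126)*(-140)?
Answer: -28980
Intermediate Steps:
(9² + 126)*(-140) = (81 + 126)*(-140) = 207*(-140) = -28980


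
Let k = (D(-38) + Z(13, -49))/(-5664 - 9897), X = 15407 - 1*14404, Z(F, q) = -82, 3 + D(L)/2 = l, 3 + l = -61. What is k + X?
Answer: 1734211/1729 ≈ 1003.0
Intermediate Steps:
l = -64 (l = -3 - 61 = -64)
D(L) = -134 (D(L) = -6 + 2*(-64) = -6 - 128 = -134)
X = 1003 (X = 15407 - 14404 = 1003)
k = 24/1729 (k = (-134 - 82)/(-5664 - 9897) = -216/(-15561) = -216*(-1/15561) = 24/1729 ≈ 0.013881)
k + X = 24/1729 + 1003 = 1734211/1729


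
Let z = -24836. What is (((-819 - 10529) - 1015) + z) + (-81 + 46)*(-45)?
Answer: -35624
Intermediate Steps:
(((-819 - 10529) - 1015) + z) + (-81 + 46)*(-45) = (((-819 - 10529) - 1015) - 24836) + (-81 + 46)*(-45) = ((-11348 - 1015) - 24836) - 35*(-45) = (-12363 - 24836) + 1575 = -37199 + 1575 = -35624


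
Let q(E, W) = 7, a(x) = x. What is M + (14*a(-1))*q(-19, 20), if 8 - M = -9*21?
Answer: 99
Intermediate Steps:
M = 197 (M = 8 - (-9)*21 = 8 - 1*(-189) = 8 + 189 = 197)
M + (14*a(-1))*q(-19, 20) = 197 + (14*(-1))*7 = 197 - 14*7 = 197 - 98 = 99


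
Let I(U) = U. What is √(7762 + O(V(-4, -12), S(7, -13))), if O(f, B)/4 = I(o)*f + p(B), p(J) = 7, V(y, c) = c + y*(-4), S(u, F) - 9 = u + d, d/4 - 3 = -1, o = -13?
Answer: √7582 ≈ 87.075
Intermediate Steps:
d = 8 (d = 12 + 4*(-1) = 12 - 4 = 8)
S(u, F) = 17 + u (S(u, F) = 9 + (u + 8) = 9 + (8 + u) = 17 + u)
V(y, c) = c - 4*y
O(f, B) = 28 - 52*f (O(f, B) = 4*(-13*f + 7) = 4*(7 - 13*f) = 28 - 52*f)
√(7762 + O(V(-4, -12), S(7, -13))) = √(7762 + (28 - 52*(-12 - 4*(-4)))) = √(7762 + (28 - 52*(-12 + 16))) = √(7762 + (28 - 52*4)) = √(7762 + (28 - 208)) = √(7762 - 180) = √7582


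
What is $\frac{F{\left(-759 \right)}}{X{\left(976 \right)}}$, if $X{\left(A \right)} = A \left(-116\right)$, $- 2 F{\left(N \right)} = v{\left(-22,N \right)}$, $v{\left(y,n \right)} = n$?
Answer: $- \frac{759}{226432} \approx -0.003352$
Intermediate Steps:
$F{\left(N \right)} = - \frac{N}{2}$
$X{\left(A \right)} = - 116 A$
$\frac{F{\left(-759 \right)}}{X{\left(976 \right)}} = \frac{\left(- \frac{1}{2}\right) \left(-759\right)}{\left(-116\right) 976} = \frac{759}{2 \left(-113216\right)} = \frac{759}{2} \left(- \frac{1}{113216}\right) = - \frac{759}{226432}$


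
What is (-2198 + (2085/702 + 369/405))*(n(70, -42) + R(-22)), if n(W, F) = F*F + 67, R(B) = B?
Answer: -515990919/130 ≈ -3.9692e+6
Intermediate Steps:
n(W, F) = 67 + F**2 (n(W, F) = F**2 + 67 = 67 + F**2)
(-2198 + (2085/702 + 369/405))*(n(70, -42) + R(-22)) = (-2198 + (2085/702 + 369/405))*((67 + (-42)**2) - 22) = (-2198 + (2085*(1/702) + 369*(1/405)))*((67 + 1764) - 22) = (-2198 + (695/234 + 41/45))*(1831 - 22) = (-2198 + 4541/1170)*1809 = -2567119/1170*1809 = -515990919/130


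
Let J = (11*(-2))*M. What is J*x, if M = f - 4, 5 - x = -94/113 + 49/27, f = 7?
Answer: -269632/1017 ≈ -265.13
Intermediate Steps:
x = 12256/3051 (x = 5 - (-94/113 + 49/27) = 5 - 1*2999/3051 = 5 - 2999/3051 = 12256/3051 ≈ 4.0170)
M = 3 (M = 7 - 4 = 3)
J = -66 (J = (11*(-2))*3 = -22*3 = -66)
J*x = -66*12256/3051 = -269632/1017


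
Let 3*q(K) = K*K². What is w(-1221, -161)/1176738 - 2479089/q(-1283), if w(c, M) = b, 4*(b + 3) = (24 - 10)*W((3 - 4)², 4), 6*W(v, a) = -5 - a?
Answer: 11645721672671/3313587810488008 ≈ 0.0035145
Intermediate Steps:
q(K) = K³/3 (q(K) = (K*K²)/3 = K³/3)
W(v, a) = -⅚ - a/6 (W(v, a) = (-5 - a)/6 = -⅚ - a/6)
b = -33/4 (b = -3 + ((24 - 10)*(-⅚ - ⅙*4))/4 = -3 + (14*(-⅚ - ⅔))/4 = -3 + (14*(-3/2))/4 = -3 + (¼)*(-21) = -3 - 21/4 = -33/4 ≈ -8.2500)
w(c, M) = -33/4
w(-1221, -161)/1176738 - 2479089/q(-1283) = -33/4/1176738 - 2479089/((⅓)*(-1283)³) = -33/4*1/1176738 - 2479089/((⅓)*(-2111932187)) = -11/1568984 - 2479089/(-2111932187/3) = -11/1568984 - 2479089*(-3/2111932187) = -11/1568984 + 7437267/2111932187 = 11645721672671/3313587810488008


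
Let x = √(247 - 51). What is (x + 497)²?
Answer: 261121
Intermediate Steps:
x = 14 (x = √196 = 14)
(x + 497)² = (14 + 497)² = 511² = 261121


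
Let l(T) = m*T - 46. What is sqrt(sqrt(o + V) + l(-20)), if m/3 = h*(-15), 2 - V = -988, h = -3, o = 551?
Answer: sqrt(-2746 + sqrt(1541)) ≈ 52.026*I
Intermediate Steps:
V = 990 (V = 2 - 1*(-988) = 2 + 988 = 990)
m = 135 (m = 3*(-3*(-15)) = 3*45 = 135)
l(T) = -46 + 135*T (l(T) = 135*T - 46 = -46 + 135*T)
sqrt(sqrt(o + V) + l(-20)) = sqrt(sqrt(551 + 990) + (-46 + 135*(-20))) = sqrt(sqrt(1541) + (-46 - 2700)) = sqrt(sqrt(1541) - 2746) = sqrt(-2746 + sqrt(1541))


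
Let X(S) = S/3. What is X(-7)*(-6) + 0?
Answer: 14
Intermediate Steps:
X(S) = S/3 (X(S) = S*(1/3) = S/3)
X(-7)*(-6) + 0 = ((1/3)*(-7))*(-6) + 0 = -7/3*(-6) + 0 = 14 + 0 = 14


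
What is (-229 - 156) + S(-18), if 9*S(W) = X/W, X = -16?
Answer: -31177/81 ≈ -384.90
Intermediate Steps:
S(W) = -16/(9*W) (S(W) = (-16/W)/9 = -16/(9*W))
(-229 - 156) + S(-18) = (-229 - 156) - 16/9/(-18) = -385 - 16/9*(-1/18) = -385 + 8/81 = -31177/81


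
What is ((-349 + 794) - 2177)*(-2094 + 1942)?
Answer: 263264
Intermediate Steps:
((-349 + 794) - 2177)*(-2094 + 1942) = (445 - 2177)*(-152) = -1732*(-152) = 263264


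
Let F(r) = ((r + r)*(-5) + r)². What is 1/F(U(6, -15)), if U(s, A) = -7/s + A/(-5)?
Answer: 4/1089 ≈ 0.0036731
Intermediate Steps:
U(s, A) = -7/s - A/5 (U(s, A) = -7/s + A*(-⅕) = -7/s - A/5)
F(r) = 81*r² (F(r) = ((2*r)*(-5) + r)² = (-10*r + r)² = (-9*r)² = 81*r²)
1/F(U(6, -15)) = 1/(81*(-7/6 - ⅕*(-15))²) = 1/(81*(-7*⅙ + 3)²) = 1/(81*(-7/6 + 3)²) = 1/(81*(11/6)²) = 1/(81*(121/36)) = 1/(1089/4) = 4/1089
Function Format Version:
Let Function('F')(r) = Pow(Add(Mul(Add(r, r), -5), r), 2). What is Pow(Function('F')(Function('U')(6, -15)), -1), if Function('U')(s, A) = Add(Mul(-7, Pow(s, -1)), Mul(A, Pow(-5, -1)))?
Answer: Rational(4, 1089) ≈ 0.0036731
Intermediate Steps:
Function('U')(s, A) = Add(Mul(-7, Pow(s, -1)), Mul(Rational(-1, 5), A)) (Function('U')(s, A) = Add(Mul(-7, Pow(s, -1)), Mul(A, Rational(-1, 5))) = Add(Mul(-7, Pow(s, -1)), Mul(Rational(-1, 5), A)))
Function('F')(r) = Mul(81, Pow(r, 2)) (Function('F')(r) = Pow(Add(Mul(Mul(2, r), -5), r), 2) = Pow(Add(Mul(-10, r), r), 2) = Pow(Mul(-9, r), 2) = Mul(81, Pow(r, 2)))
Pow(Function('F')(Function('U')(6, -15)), -1) = Pow(Mul(81, Pow(Add(Mul(-7, Pow(6, -1)), Mul(Rational(-1, 5), -15)), 2)), -1) = Pow(Mul(81, Pow(Add(Mul(-7, Rational(1, 6)), 3), 2)), -1) = Pow(Mul(81, Pow(Add(Rational(-7, 6), 3), 2)), -1) = Pow(Mul(81, Pow(Rational(11, 6), 2)), -1) = Pow(Mul(81, Rational(121, 36)), -1) = Pow(Rational(1089, 4), -1) = Rational(4, 1089)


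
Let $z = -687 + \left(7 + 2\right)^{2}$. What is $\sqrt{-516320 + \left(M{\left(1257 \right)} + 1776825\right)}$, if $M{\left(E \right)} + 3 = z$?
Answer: $2 \sqrt{314974} \approx 1122.5$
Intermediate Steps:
$z = -606$ ($z = -687 + 9^{2} = -687 + 81 = -606$)
$M{\left(E \right)} = -609$ ($M{\left(E \right)} = -3 - 606 = -609$)
$\sqrt{-516320 + \left(M{\left(1257 \right)} + 1776825\right)} = \sqrt{-516320 + \left(-609 + 1776825\right)} = \sqrt{-516320 + 1776216} = \sqrt{1259896} = 2 \sqrt{314974}$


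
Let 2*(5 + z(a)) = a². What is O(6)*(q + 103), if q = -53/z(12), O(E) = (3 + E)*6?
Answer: 369792/67 ≈ 5519.3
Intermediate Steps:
z(a) = -5 + a²/2
O(E) = 18 + 6*E
q = -53/67 (q = -53/(-5 + (½)*12²) = -53/(-5 + (½)*144) = -53/(-5 + 72) = -53/67 ≈ -0.79105)
O(6)*(q + 103) = (18 + 6*6)*(-53/67 + 103) = (18 + 36)*(6848/67) = 54*(6848/67) = 369792/67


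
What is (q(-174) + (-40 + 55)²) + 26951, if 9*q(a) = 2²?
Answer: 244588/9 ≈ 27176.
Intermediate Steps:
q(a) = 4/9 (q(a) = (⅑)*2² = (⅑)*4 = 4/9)
(q(-174) + (-40 + 55)²) + 26951 = (4/9 + (-40 + 55)²) + 26951 = (4/9 + 15²) + 26951 = (4/9 + 225) + 26951 = 2029/9 + 26951 = 244588/9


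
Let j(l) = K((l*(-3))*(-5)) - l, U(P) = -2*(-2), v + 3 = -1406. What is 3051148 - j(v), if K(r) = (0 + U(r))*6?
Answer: 3049715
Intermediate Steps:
v = -1409 (v = -3 - 1406 = -1409)
U(P) = 4
K(r) = 24 (K(r) = (0 + 4)*6 = 4*6 = 24)
j(l) = 24 - l
3051148 - j(v) = 3051148 - (24 - 1*(-1409)) = 3051148 - (24 + 1409) = 3051148 - 1*1433 = 3051148 - 1433 = 3049715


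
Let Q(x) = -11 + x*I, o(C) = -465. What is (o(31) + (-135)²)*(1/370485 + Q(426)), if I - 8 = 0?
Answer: 1490108454464/24699 ≈ 6.0331e+7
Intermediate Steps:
I = 8 (I = 8 + 0 = 8)
Q(x) = -11 + 8*x (Q(x) = -11 + x*8 = -11 + 8*x)
(o(31) + (-135)²)*(1/370485 + Q(426)) = (-465 + (-135)²)*(1/370485 + (-11 + 8*426)) = (-465 + 18225)*(1/370485 + (-11 + 3408)) = 17760*(1/370485 + 3397) = 17760*(1258537546/370485) = 1490108454464/24699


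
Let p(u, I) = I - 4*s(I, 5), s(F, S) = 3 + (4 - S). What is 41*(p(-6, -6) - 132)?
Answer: -5986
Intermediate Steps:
s(F, S) = 7 - S
p(u, I) = -8 + I (p(u, I) = I - 4*(7 - 1*5) = I - 4*(7 - 5) = I - 4*2 = I - 8 = -8 + I)
41*(p(-6, -6) - 132) = 41*((-8 - 6) - 132) = 41*(-14 - 132) = 41*(-146) = -5986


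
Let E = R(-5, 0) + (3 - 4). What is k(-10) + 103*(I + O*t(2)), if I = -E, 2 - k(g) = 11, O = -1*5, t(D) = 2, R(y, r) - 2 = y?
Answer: -627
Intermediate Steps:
R(y, r) = 2 + y
O = -5
k(g) = -9 (k(g) = 2 - 1*11 = 2 - 11 = -9)
E = -4 (E = (2 - 5) + (3 - 4) = -3 - 1 = -4)
I = 4 (I = -1*(-4) = 4)
k(-10) + 103*(I + O*t(2)) = -9 + 103*(4 - 5*2) = -9 + 103*(4 - 10) = -9 + 103*(-6) = -9 - 618 = -627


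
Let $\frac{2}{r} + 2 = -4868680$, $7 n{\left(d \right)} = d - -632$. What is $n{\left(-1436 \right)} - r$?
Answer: $- \frac{279601451}{2434341} \approx -114.86$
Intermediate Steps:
$n{\left(d \right)} = \frac{632}{7} + \frac{d}{7}$ ($n{\left(d \right)} = \frac{d - -632}{7} = \frac{d + 632}{7} = \frac{632 + d}{7} = \frac{632}{7} + \frac{d}{7}$)
$r = - \frac{1}{2434341}$ ($r = \frac{2}{-2 - 4868680} = \frac{2}{-4868682} = 2 \left(- \frac{1}{4868682}\right) = - \frac{1}{2434341} \approx -4.1079 \cdot 10^{-7}$)
$n{\left(-1436 \right)} - r = \left(\frac{632}{7} + \frac{1}{7} \left(-1436\right)\right) - - \frac{1}{2434341} = \left(\frac{632}{7} - \frac{1436}{7}\right) + \frac{1}{2434341} = - \frac{804}{7} + \frac{1}{2434341} = - \frac{279601451}{2434341}$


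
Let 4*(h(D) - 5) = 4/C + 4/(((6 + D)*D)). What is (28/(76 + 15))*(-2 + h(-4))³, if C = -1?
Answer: 3375/1664 ≈ 2.0282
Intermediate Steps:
h(D) = 4 + 1/(D*(6 + D)) (h(D) = 5 + (4/(-1) + 4/(((6 + D)*D)))/4 = 5 + (4*(-1) + 4/((D*(6 + D))))/4 = 5 + (-4 + 4*(1/(D*(6 + D))))/4 = 5 + (-4 + 4/(D*(6 + D)))/4 = 5 + (-1 + 1/(D*(6 + D))) = 4 + 1/(D*(6 + D)))
(28/(76 + 15))*(-2 + h(-4))³ = (28/(76 + 15))*(-2 + (1 + 4*(-4)² + 24*(-4))/((-4)*(6 - 4)))³ = (28/91)*(-2 - ¼*(1 + 4*16 - 96)/2)³ = (28*(1/91))*(-2 - ¼*½*(1 + 64 - 96))³ = 4*(-2 - ¼*½*(-31))³/13 = 4*(-2 + 31/8)³/13 = 4*(15/8)³/13 = (4/13)*(3375/512) = 3375/1664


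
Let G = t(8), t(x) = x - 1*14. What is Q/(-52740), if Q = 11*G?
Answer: 11/8790 ≈ 0.0012514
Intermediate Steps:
t(x) = -14 + x (t(x) = x - 14 = -14 + x)
G = -6 (G = -14 + 8 = -6)
Q = -66 (Q = 11*(-6) = -66)
Q/(-52740) = -66/(-52740) = -66*(-1/52740) = 11/8790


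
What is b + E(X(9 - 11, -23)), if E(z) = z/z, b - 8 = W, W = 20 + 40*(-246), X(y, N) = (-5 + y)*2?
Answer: -9811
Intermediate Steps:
X(y, N) = -10 + 2*y
W = -9820 (W = 20 - 9840 = -9820)
b = -9812 (b = 8 - 9820 = -9812)
E(z) = 1
b + E(X(9 - 11, -23)) = -9812 + 1 = -9811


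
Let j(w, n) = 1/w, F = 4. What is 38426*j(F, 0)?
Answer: 19213/2 ≈ 9606.5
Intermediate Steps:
38426*j(F, 0) = 38426/4 = 38426*(1/4) = 19213/2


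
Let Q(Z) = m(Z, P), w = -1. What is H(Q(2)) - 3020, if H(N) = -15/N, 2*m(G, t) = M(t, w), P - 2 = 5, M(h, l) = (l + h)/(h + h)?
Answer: -3090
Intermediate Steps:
M(h, l) = (h + l)/(2*h) (M(h, l) = (h + l)/((2*h)) = (h + l)*(1/(2*h)) = (h + l)/(2*h))
P = 7 (P = 2 + 5 = 7)
m(G, t) = (-1 + t)/(4*t) (m(G, t) = ((t - 1)/(2*t))/2 = ((-1 + t)/(2*t))/2 = (-1 + t)/(4*t))
Q(Z) = 3/14 (Q(Z) = (¼)*(-1 + 7)/7 = (¼)*(⅐)*6 = 3/14)
H(Q(2)) - 3020 = -15/3/14 - 3020 = -15*14/3 - 3020 = -70 - 3020 = -3090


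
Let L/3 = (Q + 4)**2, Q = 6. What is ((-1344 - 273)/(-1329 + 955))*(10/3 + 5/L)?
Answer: 9849/680 ≈ 14.484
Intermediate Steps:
L = 300 (L = 3*(6 + 4)**2 = 3*10**2 = 3*100 = 300)
((-1344 - 273)/(-1329 + 955))*(10/3 + 5/L) = ((-1344 - 273)/(-1329 + 955))*(10/3 + 5/300) = (-1617/(-374))*(10*(1/3) + 5*(1/300)) = (-1617*(-1/374))*(10/3 + 1/60) = (147/34)*(67/20) = 9849/680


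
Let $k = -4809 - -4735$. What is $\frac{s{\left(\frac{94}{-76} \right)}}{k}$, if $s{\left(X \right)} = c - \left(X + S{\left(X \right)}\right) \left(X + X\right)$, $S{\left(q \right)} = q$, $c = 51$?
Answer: $- \frac{8101}{13357} \approx -0.6065$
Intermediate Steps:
$k = -74$ ($k = -4809 + 4735 = -74$)
$s{\left(X \right)} = 51 - 4 X^{2}$ ($s{\left(X \right)} = 51 - \left(X + X\right) \left(X + X\right) = 51 - 2 X 2 X = 51 - 4 X^{2}$)
$\frac{s{\left(\frac{94}{-76} \right)}}{k} = \frac{51 - 4 \left(\frac{94}{-76}\right)^{2}}{-74} = \left(51 - 4 \left(94 \left(- \frac{1}{76}\right)\right)^{2}\right) \left(- \frac{1}{74}\right) = \left(51 - 4 \left(- \frac{47}{38}\right)^{2}\right) \left(- \frac{1}{74}\right) = \left(51 - \frac{2209}{361}\right) \left(- \frac{1}{74}\right) = \frac{16202}{361} \left(- \frac{1}{74}\right) = - \frac{8101}{13357}$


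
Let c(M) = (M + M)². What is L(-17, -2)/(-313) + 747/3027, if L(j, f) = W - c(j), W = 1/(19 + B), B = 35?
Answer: 67193405/17054118 ≈ 3.9400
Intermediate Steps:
c(M) = 4*M² (c(M) = (2*M)² = 4*M²)
W = 1/54 (W = 1/(19 + 35) = 1/54 ≈ 0.018519)
L(j, f) = 1/54 - 4*j²
L(-17, -2)/(-313) + 747/3027 = (1/54 - 4*(-17)²)/(-313) + 747/3027 = (1/54 - 4*289)*(-1/313) + 747*(1/3027) = (1/54 - 1156)*(-1/313) + 249/1009 = -62423/54*(-1/313) + 249/1009 = 62423/16902 + 249/1009 = 67193405/17054118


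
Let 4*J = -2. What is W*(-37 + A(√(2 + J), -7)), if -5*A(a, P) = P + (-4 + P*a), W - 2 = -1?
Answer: -174/5 + 7*√6/10 ≈ -33.085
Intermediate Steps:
W = 1 (W = 2 - 1 = 1)
J = -½ (J = (¼)*(-2) = -½ ≈ -0.50000)
A(a, P) = ⅘ - P/5 - P*a/5 (A(a, P) = -(P + (-4 + P*a))/5 = -(-4 + P + P*a)/5 = ⅘ - P/5 - P*a/5)
W*(-37 + A(√(2 + J), -7)) = 1*(-37 + (⅘ - ⅕*(-7) - ⅕*(-7)*√(2 - ½))) = 1*(-37 + (⅘ + 7/5 - ⅕*(-7)*√(3/2))) = 1*(-37 + (⅘ + 7/5 - ⅕*(-7)*√6/2)) = 1*(-37 + (⅘ + 7/5 + 7*√6/10)) = 1*(-37 + (11/5 + 7*√6/10)) = 1*(-174/5 + 7*√6/10) = -174/5 + 7*√6/10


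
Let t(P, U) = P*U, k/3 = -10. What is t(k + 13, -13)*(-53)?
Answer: -11713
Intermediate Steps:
k = -30 (k = 3*(-10) = -30)
t(k + 13, -13)*(-53) = ((-30 + 13)*(-13))*(-53) = -17*(-13)*(-53) = 221*(-53) = -11713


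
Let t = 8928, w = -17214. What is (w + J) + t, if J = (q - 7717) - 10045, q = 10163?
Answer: -15885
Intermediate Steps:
J = -7599 (J = (10163 - 7717) - 10045 = 2446 - 10045 = -7599)
(w + J) + t = (-17214 - 7599) + 8928 = -24813 + 8928 = -15885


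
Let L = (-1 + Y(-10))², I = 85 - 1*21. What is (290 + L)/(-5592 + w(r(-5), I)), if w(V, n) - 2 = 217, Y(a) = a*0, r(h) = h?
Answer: -97/1791 ≈ -0.054160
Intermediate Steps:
Y(a) = 0
I = 64 (I = 85 - 21 = 64)
w(V, n) = 219 (w(V, n) = 2 + 217 = 219)
L = 1 (L = (-1 + 0)² = (-1)² = 1)
(290 + L)/(-5592 + w(r(-5), I)) = (290 + 1)/(-5592 + 219) = 291/(-5373) = 291*(-1/5373) = -97/1791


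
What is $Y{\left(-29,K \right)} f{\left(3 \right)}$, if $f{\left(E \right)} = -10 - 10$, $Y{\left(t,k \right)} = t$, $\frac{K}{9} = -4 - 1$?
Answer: $580$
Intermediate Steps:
$K = -45$ ($K = 9 \left(-4 - 1\right) = 9 \left(-5\right) = -45$)
$f{\left(E \right)} = -20$ ($f{\left(E \right)} = -10 - 10 = -20$)
$Y{\left(-29,K \right)} f{\left(3 \right)} = \left(-29\right) \left(-20\right) = 580$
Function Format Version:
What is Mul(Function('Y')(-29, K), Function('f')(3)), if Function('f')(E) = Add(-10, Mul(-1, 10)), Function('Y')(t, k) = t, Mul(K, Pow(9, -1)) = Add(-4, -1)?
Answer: 580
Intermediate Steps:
K = -45 (K = Mul(9, Add(-4, -1)) = Mul(9, -5) = -45)
Function('f')(E) = -20 (Function('f')(E) = Add(-10, -10) = -20)
Mul(Function('Y')(-29, K), Function('f')(3)) = Mul(-29, -20) = 580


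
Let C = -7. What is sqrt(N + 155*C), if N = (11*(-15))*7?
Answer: 8*I*sqrt(35) ≈ 47.329*I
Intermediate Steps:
N = -1155 (N = -165*7 = -1155)
sqrt(N + 155*C) = sqrt(-1155 + 155*(-7)) = sqrt(-1155 - 1085) = sqrt(-2240) = 8*I*sqrt(35)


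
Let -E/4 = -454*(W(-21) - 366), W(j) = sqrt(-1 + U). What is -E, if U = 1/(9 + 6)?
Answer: 664656 - 1816*I*sqrt(210)/15 ≈ 6.6466e+5 - 1754.4*I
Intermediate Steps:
U = 1/15 ≈ 0.066667
W(j) = I*sqrt(210)/15 (W(j) = sqrt(-1 + 1/15) = sqrt(-14/15) = I*sqrt(210)/15)
E = -664656 + 1816*I*sqrt(210)/15 (E = -(-1816)*(I*sqrt(210)/15 - 366) = -(-1816)*(-366 + I*sqrt(210)/15) = -4*(166164 - 454*I*sqrt(210)/15) = -664656 + 1816*I*sqrt(210)/15 ≈ -6.6466e+5 + 1754.4*I)
-E = -(-664656 + 1816*I*sqrt(210)/15) = 664656 - 1816*I*sqrt(210)/15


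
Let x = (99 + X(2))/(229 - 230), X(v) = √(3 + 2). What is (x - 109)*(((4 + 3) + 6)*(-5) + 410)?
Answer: -71760 - 345*√5 ≈ -72532.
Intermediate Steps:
X(v) = √5
x = -99 - √5 (x = (99 + √5)/(229 - 230) = (99 + √5)/(-1) = (99 + √5)*(-1) = -99 - √5 ≈ -101.24)
(x - 109)*(((4 + 3) + 6)*(-5) + 410) = ((-99 - √5) - 109)*(((4 + 3) + 6)*(-5) + 410) = (-208 - √5)*((7 + 6)*(-5) + 410) = (-208 - √5)*(13*(-5) + 410) = (-208 - √5)*(-65 + 410) = (-208 - √5)*345 = -71760 - 345*√5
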